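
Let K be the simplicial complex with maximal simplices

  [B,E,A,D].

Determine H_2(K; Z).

H_2 = 0.

Fix the vertex order A < B < D < E and write every simplex with vertices in increasing order. Then dim K = 3 and the simplices of K are:

  0-simplices (4): A, B, D, E
  1-simplices (6): AB, AD, AE, BD, BE, DE
  2-simplices (4): ABD, ABE, ADE, BDE
  3-simplices (1): ABDE

Hence C_0 ≅ Z^4, C_1 ≅ Z^6, C_2 ≅ Z^4, C_3 ≅ Z^1.

∂_1: C_1 → C_0 sends each edge [p,q] (with p < q) to q − p.
The 4×6 boundary matrix has rank 3 and Smith normal form diag(1,1,1).

∂_2: C_2 → C_1 acts by ∂[p,q,r] = [q,r] − [p,r] + [p,q]. For instance
  ∂ADE = DE − AE + AD,
  ∂ABE = BE − AE + AB.
The resulting 6×4 matrix has rank 3, and its Smith normal form has invariant factors (1,1,1).

∂_3: C_3 → C_2 sends each 3-simplex σ to the alternating sum Σ_i (−1)^i (σ with its i-th vertex removed). For instance
  ∂ABDE = BDE − ADE + ABE − ABD.
This gives a 4×1 integer matrix of rank 1; reducing to Smith normal form yields diagonal entries (1).

From H_k ≅ ker(∂_k) / im(∂_{k+1}) we obtain:

  H_2: rank ker ∂_2 − rank ∂_3 = (4 − 3) − 1 = 0, and the invariant factors of ∂_3 are all 1, so H_2 ≅ 0.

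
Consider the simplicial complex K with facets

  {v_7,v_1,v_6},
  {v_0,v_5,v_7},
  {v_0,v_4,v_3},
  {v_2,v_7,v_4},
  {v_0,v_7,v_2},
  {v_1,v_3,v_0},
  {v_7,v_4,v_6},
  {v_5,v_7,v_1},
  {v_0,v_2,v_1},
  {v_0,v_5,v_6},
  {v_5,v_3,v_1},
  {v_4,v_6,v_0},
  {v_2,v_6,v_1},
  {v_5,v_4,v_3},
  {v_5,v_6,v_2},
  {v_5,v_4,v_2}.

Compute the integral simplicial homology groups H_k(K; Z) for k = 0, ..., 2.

K has 8 vertices, 24 edges, 16 triangles.
rank ∂_0 = 0, rank ∂_1 = 7 ⇒ b_0 = 8 − 0 − 7 = 1; all invariant factors of ∂_1 are 1 so no torsion. So H_0 = Z.
rank ∂_1 = 7, rank ∂_2 = 15 ⇒ b_1 = 24 − 7 − 15 = 2; all invariant factors of ∂_2 are 1 so no torsion. So H_1 = Z^2.
rank ∂_2 = 15, rank ∂_3 = 0 ⇒ b_2 = 16 − 15 − 0 = 1. So H_2 = Z.

H_0 = Z,  H_1 = Z^2,  H_2 = Z.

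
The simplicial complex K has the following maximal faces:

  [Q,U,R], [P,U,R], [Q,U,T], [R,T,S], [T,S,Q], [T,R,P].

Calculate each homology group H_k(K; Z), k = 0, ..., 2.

Fix the vertex order P < Q < R < S < T < U and write every simplex with vertices in increasing order. Then dim K = 2 and the simplices of K are:

  0-simplices (6): P, Q, R, S, T, U
  1-simplices (12): PR, PT, PU, QR, QS, QT, QU, RS, RT, RU, ST, TU
  2-simplices (6): PRT, PRU, QRU, QST, QTU, RST

Hence C_0 ≅ Z^6, C_1 ≅ Z^12, C_2 ≅ Z^6.

The boundary map ∂_1: C_1 → C_0 sends each edge [p,q] (with p < q) to q − p. For instance
  ∂ST = T − S.
As a 6×12 matrix over Z this has rank 5, with invariant factors (1,1,1,1,1).

Boundary ∂_2: C_2 → C_1 sends each 2-simplex [p,q,r] to [q,r] − [p,r] + [p,q]. For instance
  ∂QTU = TU − QU + QT,
  ∂PRT = RT − PT + PR.
The resulting 12×6 matrix has rank 6, and its Smith normal form has invariant factors (1,1,1,1,1,1).

Computing H_k = (kernel of ∂_k) / (image of ∂_{k+1}):

  H_0: rank C_0 − rank ∂_1 = 6 − 5 = 1, and the invariant factors of ∂_1 are all 1, so H_0 = Z.
  H_1: rank ker ∂_1 − rank ∂_2 = (12 − 5) − 6 = 1, and the invariant factors of ∂_2 are all 1, so H_1 = Z.
  H_2: rank ker ∂_2 − rank ∂_3 = (6 − 6) − 0 = 0, and there is no ∂_3, so H_2 = 0.

H_0 = Z,  H_1 = Z,  H_2 = 0.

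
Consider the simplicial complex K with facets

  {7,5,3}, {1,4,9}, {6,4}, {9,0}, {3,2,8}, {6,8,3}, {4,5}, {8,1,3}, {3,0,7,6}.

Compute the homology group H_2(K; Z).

H_2 ≅ 0.

Order the vertices as 0 < 1 < 2 < 3 < 4 < 5 < 6 < 7 < 8 < 9. Listing each simplex with vertices in this order, K has dimension 3 with simplices:

  0-simplices (10): [0], [1], [2], [3], [4], [5], [6], [7], [8], [9]
  1-simplices (20): [0,3], [0,6], [0,7], [0,9], [1,3], [1,4], [1,8], [1,9], [2,3], [2,8], [3,5], [3,6], [3,7], [3,8], [4,5], [4,6], [4,9], [5,7], [6,7], [6,8]
  2-simplices (9): [0,3,6], [0,3,7], [0,6,7], [1,3,8], [1,4,9], [2,3,8], [3,5,7], [3,6,7], [3,6,8]
  3-simplices (1): [0,3,6,7]

giving chain groups C_0 ≅ Z^10, C_1 ≅ Z^20, C_2 ≅ Z^9, C_3 ≅ Z^1.

The boundary map ∂_1: C_1 → C_0 is given by ∂[p,q] = [q] − [p].
The 10×20 boundary matrix has rank 9 and Smith normal form diag(1,1,1,1,1,1,1,1,1).

∂_2: C_2 → C_1 sends each 2-simplex [p,q,r] to [q,r] − [p,r] + [p,q]. For instance
  ∂[1,4,9] = [4,9] − [1,9] + [1,4],
  ∂[3,6,8] = [6,8] − [3,8] + [3,6].
The 20×9 boundary matrix has rank 8 and Smith normal form diag(1,1,1,1,1,1,1,1).

Boundary ∂_3: C_3 → C_2 sends each 3-simplex σ to the alternating sum Σ_i (−1)^i (σ with its i-th vertex removed). For instance
  ∂[0,3,6,7] = [3,6,7] − [0,6,7] + [0,3,7] − [0,3,6].
The resulting 9×1 matrix has rank 1, and its Smith normal form has invariant factors (1).

From H_k ≅ ker(∂_k) / im(∂_{k+1}) we obtain:

  H_2: rank ker ∂_2 − rank ∂_3 = (9 − 8) − 1 = 0, and the invariant factors of ∂_3 are all 1, so H_2 = 0.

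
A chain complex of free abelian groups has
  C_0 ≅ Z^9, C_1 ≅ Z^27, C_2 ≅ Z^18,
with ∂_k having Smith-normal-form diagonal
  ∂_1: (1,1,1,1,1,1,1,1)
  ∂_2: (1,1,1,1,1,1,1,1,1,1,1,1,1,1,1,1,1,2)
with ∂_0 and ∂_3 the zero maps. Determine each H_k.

H_0: b_0 = 9 − 0 − 8 = 1; torsion from ∂_1 factors > 1: none. So H_0 = Z.
H_1: b_1 = 27 − 8 − 18 = 1; torsion from ∂_2 factors > 1: [2]. So H_1 = Z ⊕ Z/2.
H_2: b_2 = 18 − 18 − 0 = 0; torsion from ∂_3 factors > 1: none. So H_2 = 0.

H_0 = Z,  H_1 = Z ⊕ Z/2,  H_2 = 0.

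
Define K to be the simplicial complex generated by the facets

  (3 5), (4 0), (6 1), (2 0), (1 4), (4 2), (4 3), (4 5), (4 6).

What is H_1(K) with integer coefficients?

H_1 ≅ Z^3.

We work with the vertex ordering 0 < 1 < 2 < 3 < 4 < 5 < 6. The simplices of K, each written with vertices in increasing order, are:

  0-simplices (7): [0], [1], [2], [3], [4], [5], [6]
  1-simplices (9): [0,2], [0,4], [1,4], [1,6], [2,4], [3,4], [3,5], [4,5], [4,6]

Hence C_0 ≅ Z^7, C_1 ≅ Z^9.

Boundary ∂_1: C_1 → C_0 sends each edge [p,q] (with p < q) to q − p.
The resulting 7×9 matrix has rank 6, and its Smith normal form has invariant factors (1,1,1,1,1,1).

Reading off H_k = ker ∂_k / im ∂_{k+1}:

  H_1: rank ker ∂_1 − rank ∂_2 = (9 − 6) − 0 = 3, and there is no ∂_2, so H_1 = Z^3.

(K is a triangulation of a wedge of 3 circles.)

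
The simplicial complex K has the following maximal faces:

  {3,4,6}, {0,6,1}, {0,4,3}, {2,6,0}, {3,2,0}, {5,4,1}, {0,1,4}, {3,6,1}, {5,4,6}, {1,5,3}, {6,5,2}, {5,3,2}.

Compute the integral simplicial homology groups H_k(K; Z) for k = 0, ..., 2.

Order the vertices as 0 < 1 < 2 < 3 < 4 < 5 < 6. Listing each simplex with vertices in this order, K has dimension 2 with simplices:

  0-simplices (7): [0], [1], [2], [3], [4], [5], [6]
  1-simplices (18): [0,1], [0,2], [0,3], [0,4], [0,6], [1,3], [1,4], [1,5], [1,6], [2,3], [2,5], [2,6], [3,4], [3,5], [3,6], [4,5], [4,6], [5,6]
  2-simplices (12): [0,1,4], [0,1,6], [0,2,3], [0,2,6], [0,3,4], [1,3,5], [1,3,6], [1,4,5], [2,3,5], [2,5,6], [3,4,6], [4,5,6]

giving chain groups C_0 ≅ Z^7, C_1 ≅ Z^18, C_2 ≅ Z^12.

∂_1: C_1 → C_0 is given by ∂[p,q] = [q] − [p]. For instance
  ∂[3,5] = [5] − [3].
As a 7×18 matrix over Z this has rank 6, with invariant factors (1,1,1,1,1,1).

∂_2: C_2 → C_1 maps a triangle to the signed sum of its edges. For instance
  ∂[1,3,5] = [3,5] − [1,5] + [1,3],
  ∂[0,2,3] = [2,3] − [0,3] + [0,2].
This gives a 18×12 integer matrix of rank 12; reducing to Smith normal form yields diagonal entries (1,1,1,1,1,1,1,1,1,1,1,2).

From H_k ≅ ker(∂_k) / im(∂_{k+1}) we obtain:

  H_0: rank C_0 − rank ∂_1 = 7 − 6 = 1, and the invariant factors of ∂_1 are all 1, so H_0 = Z.
  H_1: rank ker ∂_1 − rank ∂_2 = (18 − 6) − 12 = 0, and ∂_2 has invariant factor 2 > 1, so H_1 = Z/2Z.
  H_2: rank ker ∂_2 − rank ∂_3 = (12 − 12) − 0 = 0, and there is no ∂_3, so H_2 = 0.

(K is a triangulation of the real projective plane RP^2.)

H_0 ≅ Z,  H_1 ≅ Z/2Z,  H_2 = 0.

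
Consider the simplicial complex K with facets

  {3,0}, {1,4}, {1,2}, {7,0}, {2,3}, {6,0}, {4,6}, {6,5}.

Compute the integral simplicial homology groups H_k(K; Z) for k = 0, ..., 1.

H_0 = Z,  H_1 = Z.

Fix the vertex order 0 < 1 < 2 < 3 < 4 < 5 < 6 < 7 and write every simplex with vertices in increasing order. Then dim K = 1 and the simplices of K are:

  0-simplices (8): [0], [1], [2], [3], [4], [5], [6], [7]
  1-simplices (8): [0,3], [0,6], [0,7], [1,2], [1,4], [2,3], [4,6], [5,6]

Hence C_0 ≅ Z^8, C_1 ≅ Z^8.

The boundary map ∂_1: C_1 → C_0 is given by ∂[p,q] = [q] − [p]. For instance
  ∂[0,3] = [3] − [0].
This gives a 8×8 integer matrix of rank 7; reducing to Smith normal form yields diagonal entries (1,1,1,1,1,1,1).

From H_k ≅ ker(∂_k) / im(∂_{k+1}) we obtain:

  H_0: rank C_0 − rank ∂_1 = 8 − 7 = 1, and the invariant factors of ∂_1 are all 1, so H_0 ≅ Z.
  H_1: rank ker ∂_1 − rank ∂_2 = (8 − 7) − 0 = 1, and there is no ∂_2, so H_1 ≅ Z.

As a check, the Euler characteristic is 8 − 8 = 0, which agrees with 1 − 1 = 0.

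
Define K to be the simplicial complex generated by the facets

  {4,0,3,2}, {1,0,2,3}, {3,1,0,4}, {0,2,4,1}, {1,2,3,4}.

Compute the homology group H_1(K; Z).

Take the total order 0 < 1 < 2 < 3 < 4 on the vertex set. Then K (dimension 3) consists of the simplices:

  0-simplices (5): [0], [1], [2], [3], [4]
  1-simplices (10): [0,1], [0,2], [0,3], [0,4], [1,2], [1,3], [1,4], [2,3], [2,4], [3,4]
  2-simplices (10): [0,1,2], [0,1,3], [0,1,4], [0,2,3], [0,2,4], [0,3,4], [1,2,3], [1,2,4], [1,3,4], [2,3,4]
  3-simplices (5): [0,1,2,3], [0,1,2,4], [0,1,3,4], [0,2,3,4], [1,2,3,4]

giving chain groups C_0 ≅ Z^5, C_1 ≅ Z^10, C_2 ≅ Z^10, C_3 ≅ Z^5.

∂_1: C_1 → C_0 is given by ∂[p,q] = [q] − [p]. For instance
  ∂[0,1] = [1] − [0].
This gives a 5×10 integer matrix of rank 4; reducing to Smith normal form yields diagonal entries (1,1,1,1).

The boundary map ∂_2: C_2 → C_1 sends each 2-simplex [p,q,r] to [q,r] − [p,r] + [p,q]. For instance
  ∂[0,3,4] = [3,4] − [0,4] + [0,3],
  ∂[1,2,4] = [2,4] − [1,4] + [1,2].
The 10×10 boundary matrix has rank 6 and Smith normal form diag(1,1,1,1,1,1).

The boundary map ∂_3: C_3 → C_2 sends each 3-simplex σ to the alternating sum Σ_i (−1)^i (σ with its i-th vertex removed). For instance
  ∂[0,2,3,4] = [2,3,4] − [0,3,4] + [0,2,4] − [0,2,3],
  ∂[1,2,3,4] = [2,3,4] − [1,3,4] + [1,2,4] − [1,2,3].
The 10×5 boundary matrix has rank 4 and Smith normal form diag(1,1,1,1).

Now H_k = ker ∂_k / im ∂_{k+1}, so:

  H_1: rank ker ∂_1 − rank ∂_2 = (10 − 4) − 6 = 0, and the invariant factors of ∂_2 are all 1, so H_1 ≅ 0.

H_1 = 0.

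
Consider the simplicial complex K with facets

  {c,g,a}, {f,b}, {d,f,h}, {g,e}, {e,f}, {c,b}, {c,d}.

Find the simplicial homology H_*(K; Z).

H_0 ≅ Z,  H_1 ≅ Z^2,  H_2 = 0.

Take the total order a < b < c < d < e < f < g < h on the vertex set. Then K (dimension 2) consists of the simplices:

  0-simplices (8): a, b, c, d, e, f, g, h
  1-simplices (11): ac, ag, bc, bf, cd, cg, df, dh, ef, eg, fh
  2-simplices (2): acg, dfh

Hence C_0 ≅ Z^8, C_1 ≅ Z^11, C_2 ≅ Z^2.

Boundary ∂_1: C_1 → C_0 sends each edge [p,q] (with p < q) to q − p.
As a 8×11 matrix over Z this has rank 7, with invariant factors (1,1,1,1,1,1,1).

The boundary map ∂_2: C_2 → C_1 sends each 2-simplex [p,q,r] to [q,r] − [p,r] + [p,q]. For instance
  ∂acg = cg − ag + ac,
  ∂dfh = fh − dh + df.
The 11×2 boundary matrix has rank 2 and Smith normal form diag(1,1).

Computing H_k = (kernel of ∂_k) / (image of ∂_{k+1}):

  H_0: rank C_0 − rank ∂_1 = 8 − 7 = 1, and the invariant factors of ∂_1 are all 1, so H_0 ≅ Z.
  H_1: rank ker ∂_1 − rank ∂_2 = (11 − 7) − 2 = 2, and the invariant factors of ∂_2 are all 1, so H_1 ≅ Z^2.
  H_2: rank ker ∂_2 − rank ∂_3 = (2 − 2) − 0 = 0, and there is no ∂_3, so H_2 ≅ 0.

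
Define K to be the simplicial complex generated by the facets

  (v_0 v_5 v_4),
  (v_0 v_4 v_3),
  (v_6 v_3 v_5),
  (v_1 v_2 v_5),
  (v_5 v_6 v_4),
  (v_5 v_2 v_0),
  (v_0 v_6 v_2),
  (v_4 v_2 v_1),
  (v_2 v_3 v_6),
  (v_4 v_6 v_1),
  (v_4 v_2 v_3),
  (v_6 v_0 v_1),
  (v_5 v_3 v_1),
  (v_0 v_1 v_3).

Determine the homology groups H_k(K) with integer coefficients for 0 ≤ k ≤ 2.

Fix the vertex order v_0 < v_1 < v_2 < v_3 < v_4 < v_5 < v_6 and write every simplex with vertices in increasing order. Then dim K = 2 and the simplices of K are:

  0-simplices (7): [v_0], [v_1], [v_2], [v_3], [v_4], [v_5], [v_6]
  1-simplices (21): (21 of them)
  2-simplices (14): (14 of them)

giving chain groups C_0 ≅ Z^7, C_1 ≅ Z^21, C_2 ≅ Z^14.

∂_1: C_1 → C_0 is given by ∂[p,q] = [q] − [p]. For instance
  ∂[v_3,v_5] = [v_5] − [v_3].
The resulting 7×21 matrix has rank 6, and its Smith normal form has invariant factors (1,1,1,1,1,1).

∂_2: C_2 → C_1 acts by ∂[p,q,r] = [q,r] − [p,r] + [p,q]. For instance
  ∂[v_0,v_1,v_3] = [v_1,v_3] − [v_0,v_3] + [v_0,v_1],
  ∂[v_2,v_3,v_4] = [v_3,v_4] − [v_2,v_4] + [v_2,v_3].
As a 21×14 matrix over Z this has rank 13, with invariant factors (1,1,1,1,1,1,1,1,1,1,1,1,1).

Reading off H_k = ker ∂_k / im ∂_{k+1}:

  H_0: rank C_0 − rank ∂_1 = 7 − 6 = 1, and the invariant factors of ∂_1 are all 1, so H_0 = Z.
  H_1: rank ker ∂_1 − rank ∂_2 = (21 − 6) − 13 = 2, and the invariant factors of ∂_2 are all 1, so H_1 = Z^2.
  H_2: rank ker ∂_2 − rank ∂_3 = (14 − 13) − 0 = 1, and there is no ∂_3, so H_2 = Z.

As a check, the Euler characteristic is 7 − 21 + 14 = 0, which agrees with 1 − 2 + 1 = 0.

H_0 = Z,  H_1 = Z^2,  H_2 = Z.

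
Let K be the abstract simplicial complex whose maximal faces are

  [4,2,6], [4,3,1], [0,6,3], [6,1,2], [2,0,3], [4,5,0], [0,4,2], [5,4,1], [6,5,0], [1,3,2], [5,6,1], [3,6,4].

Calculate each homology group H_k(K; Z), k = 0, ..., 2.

Order the vertices as 0 < 1 < 2 < 3 < 4 < 5 < 6. Listing each simplex with vertices in this order, K has dimension 2 with simplices:

  0-simplices (7): [0], [1], [2], [3], [4], [5], [6]
  1-simplices (18): [0,2], [0,3], [0,4], [0,5], [0,6], [1,2], [1,3], [1,4], [1,5], [1,6], [2,3], [2,4], [2,6], [3,4], [3,6], [4,5], [4,6], [5,6]
  2-simplices (12): [0,2,3], [0,2,4], [0,3,6], [0,4,5], [0,5,6], [1,2,3], [1,2,6], [1,3,4], [1,4,5], [1,5,6], [2,4,6], [3,4,6]

Hence C_0 ≅ Z^7, C_1 ≅ Z^18, C_2 ≅ Z^12.

Boundary ∂_1: C_1 → C_0 maps an edge to its endpoints' difference, ∂[p,q] = q − p. For instance
  ∂[3,4] = [4] − [3].
The 7×18 boundary matrix has rank 6 and Smith normal form diag(1,1,1,1,1,1).

The boundary map ∂_2: C_2 → C_1 maps a triangle to the signed sum of its edges. For instance
  ∂[1,4,5] = [4,5] − [1,5] + [1,4],
  ∂[3,4,6] = [4,6] − [3,6] + [3,4].
This gives a 18×12 integer matrix of rank 12; reducing to Smith normal form yields diagonal entries (1,1,1,1,1,1,1,1,1,1,1,2).

Reading off H_k = ker ∂_k / im ∂_{k+1}:

  H_0: rank C_0 − rank ∂_1 = 7 − 6 = 1, and the invariant factors of ∂_1 are all 1, so H_0 ≅ Z.
  H_1: rank ker ∂_1 − rank ∂_2 = (18 − 6) − 12 = 0, and ∂_2 has invariant factor 2 > 1, so H_1 ≅ Z/2.
  H_2: rank ker ∂_2 − rank ∂_3 = (12 − 12) − 0 = 0, and there is no ∂_3, so H_2 ≅ 0.

H_0 ≅ Z,  H_1 ≅ Z/2,  H_2 = 0.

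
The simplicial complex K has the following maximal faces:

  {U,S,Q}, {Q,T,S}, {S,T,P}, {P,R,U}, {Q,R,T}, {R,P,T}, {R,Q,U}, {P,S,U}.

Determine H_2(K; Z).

H_2 = Z.

Order the vertices as P < Q < R < S < T < U. Listing each simplex with vertices in this order, K has dimension 2 with simplices:

  0-simplices (6): P, Q, R, S, T, U
  1-simplices (12): PR, PS, PT, PU, QR, QS, QT, QU, RT, RU, ST, SU
  2-simplices (8): PRT, PRU, PST, PSU, QRT, QRU, QST, QSU

Hence C_0 ≅ Z^6, C_1 ≅ Z^12, C_2 ≅ Z^8.

∂_1: C_1 → C_0 is given by ∂[p,q] = [q] − [p]. For instance
  ∂QT = T − Q.
The resulting 6×12 matrix has rank 5, and its Smith normal form has invariant factors (1,1,1,1,1).

∂_2: C_2 → C_1 acts by ∂[p,q,r] = [q,r] − [p,r] + [p,q]. For instance
  ∂PST = ST − PT + PS,
  ∂QST = ST − QT + QS.
The resulting 12×8 matrix has rank 7, and its Smith normal form has invariant factors (1,1,1,1,1,1,1).

From H_k ≅ ker(∂_k) / im(∂_{k+1}) we obtain:

  H_2: rank ker ∂_2 − rank ∂_3 = (8 − 7) − 0 = 1, and there is no ∂_3, so H_2 ≅ Z.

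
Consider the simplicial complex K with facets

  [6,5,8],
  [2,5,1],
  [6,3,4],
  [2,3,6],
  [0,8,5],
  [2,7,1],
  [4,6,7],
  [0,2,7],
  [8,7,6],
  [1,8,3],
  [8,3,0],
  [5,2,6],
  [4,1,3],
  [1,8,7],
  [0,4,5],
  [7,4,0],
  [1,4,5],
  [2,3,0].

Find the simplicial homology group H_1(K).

H_1 ≅ Z^2.

K has 9 vertices, 27 edges, 18 triangles.
rank ∂_1 = 8, rank ∂_2 = 17 ⇒ b_1 = 27 − 8 − 17 = 2; all invariant factors of ∂_2 are 1 so no torsion. So H_1 ≅ Z^2.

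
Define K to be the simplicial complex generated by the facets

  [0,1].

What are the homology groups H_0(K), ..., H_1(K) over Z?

H_0 ≅ Z,  H_1 = 0.

Take the total order 0 < 1 on the vertex set. Then K (dimension 1) consists of the simplices:

  0-simplices (2): [0], [1]
  1-simplices (1): [0,1]

giving chain groups C_0 ≅ Z^2, C_1 ≅ Z^1.

∂_1: C_1 → C_0 maps an edge to its endpoints' difference, ∂[p,q] = q − p.
This gives a 2×1 integer matrix of rank 1; reducing to Smith normal form yields diagonal entries (1).

Reading off H_k = ker ∂_k / im ∂_{k+1}:

  H_0: rank C_0 − rank ∂_1 = 2 − 1 = 1, and the invariant factors of ∂_1 are all 1, so H_0 = Z.
  H_1: rank ker ∂_1 − rank ∂_2 = (1 − 1) − 0 = 0, and there is no ∂_2, so H_1 = 0.

(K is a triangulation of the 1-simplex.)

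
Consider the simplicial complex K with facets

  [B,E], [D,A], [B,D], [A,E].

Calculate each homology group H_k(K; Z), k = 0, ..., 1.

Take the total order A < B < D < E on the vertex set. Then K (dimension 1) consists of the simplices:

  0-simplices (4): A, B, D, E
  1-simplices (4): AD, AE, BD, BE

giving chain groups C_0 ≅ Z^4, C_1 ≅ Z^4.

Boundary ∂_1: C_1 → C_0 maps an edge to its endpoints' difference, ∂[p,q] = q − p.
As a 4×4 matrix over Z this has rank 3, with invariant factors (1,1,1).

From H_k ≅ ker(∂_k) / im(∂_{k+1}) we obtain:

  H_0: rank C_0 − rank ∂_1 = 4 − 3 = 1, and the invariant factors of ∂_1 are all 1, so H_0 = Z.
  H_1: rank ker ∂_1 − rank ∂_2 = (4 − 3) − 0 = 1, and there is no ∂_2, so H_1 = Z.

H_0 ≅ Z,  H_1 ≅ Z.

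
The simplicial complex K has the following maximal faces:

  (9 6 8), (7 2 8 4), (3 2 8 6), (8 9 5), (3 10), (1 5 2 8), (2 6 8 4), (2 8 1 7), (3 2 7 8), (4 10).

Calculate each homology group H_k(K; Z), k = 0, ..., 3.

H_0 ≅ Z,  H_1 ≅ Z,  H_2 = 0,  H_3 = 0.

Take the total order 1 < 2 < 3 < 4 < 5 < 6 < 7 < 8 < 9 < 10 on the vertex set. Then K (dimension 3) consists of the simplices:

  0-simplices (10): [1], [2], [3], [4], [5], [6], [7], [8], [9], [10]
  1-simplices (24): (24 of them)
  2-simplices (20): (20 of them)
  3-simplices (6): [1,2,5,8], [1,2,7,8], [2,3,6,8], [2,3,7,8], [2,4,6,8], [2,4,7,8]

Hence C_0 ≅ Z^10, C_1 ≅ Z^24, C_2 ≅ Z^20, C_3 ≅ Z^6.

∂_1: C_1 → C_0 is given by ∂[p,q] = [q] − [p]. For instance
  ∂[5,9] = [9] − [5].
As a 10×24 matrix over Z this has rank 9, with invariant factors (1,1,1,1,1,1,1,1,1).

∂_2: C_2 → C_1 maps a triangle to the signed sum of its edges. For instance
  ∂[6,8,9] = [8,9] − [6,9] + [6,8],
  ∂[2,3,6] = [3,6] − [2,6] + [2,3].
As a 24×20 matrix over Z this has rank 14, with invariant factors (1,1,1,1,1,1,1,1,1,1,1,1,1,1).

∂_3: C_3 → C_2 sends each 3-simplex σ to the alternating sum Σ_i (−1)^i (σ with its i-th vertex removed). For instance
  ∂[1,2,5,8] = [2,5,8] − [1,5,8] + [1,2,8] − [1,2,5],
  ∂[1,2,7,8] = [2,7,8] − [1,7,8] + [1,2,8] − [1,2,7].
The resulting 20×6 matrix has rank 6, and its Smith normal form has invariant factors (1,1,1,1,1,1).

Computing H_k = (kernel of ∂_k) / (image of ∂_{k+1}):

  H_0: rank C_0 − rank ∂_1 = 10 − 9 = 1, and the invariant factors of ∂_1 are all 1, so H_0 = Z.
  H_1: rank ker ∂_1 − rank ∂_2 = (24 − 9) − 14 = 1, and the invariant factors of ∂_2 are all 1, so H_1 = Z.
  H_2: rank ker ∂_2 − rank ∂_3 = (20 − 14) − 6 = 0, and the invariant factors of ∂_3 are all 1, so H_2 = 0.
  H_3: rank ker ∂_3 − rank ∂_4 = (6 − 6) − 0 = 0, and there is no ∂_4, so H_3 = 0.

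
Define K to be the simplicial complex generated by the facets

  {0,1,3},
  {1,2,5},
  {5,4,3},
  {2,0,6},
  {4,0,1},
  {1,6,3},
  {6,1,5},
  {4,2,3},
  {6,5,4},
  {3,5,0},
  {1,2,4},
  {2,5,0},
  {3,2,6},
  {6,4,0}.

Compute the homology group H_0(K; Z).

We work with the vertex ordering 0 < 1 < 2 < 3 < 4 < 5 < 6. The simplices of K, each written with vertices in increasing order, are:

  0-simplices (7): [0], [1], [2], [3], [4], [5], [6]
  1-simplices (21): [0,1], [0,2], [0,3], [0,4], [0,5], [0,6], [1,2], [1,3], [1,4], [1,5], [1,6], [2,3], [2,4], [2,5], [2,6], [3,4], [3,5], [3,6], [4,5], [4,6], [5,6]
  2-simplices (14): [0,1,3], [0,1,4], [0,2,5], [0,2,6], [0,3,5], [0,4,6], [1,2,4], [1,2,5], [1,3,6], [1,5,6], [2,3,4], [2,3,6], [3,4,5], [4,5,6]

giving chain groups C_0 ≅ Z^7, C_1 ≅ Z^21, C_2 ≅ Z^14.

∂_1: C_1 → C_0 sends each edge [p,q] (with p < q) to q − p. For instance
  ∂[1,6] = [6] − [1].
The resulting 7×21 matrix has rank 6, and its Smith normal form has invariant factors (1,1,1,1,1,1).

Boundary ∂_2: C_2 → C_1 sends each 2-simplex [p,q,r] to [q,r] − [p,r] + [p,q]. For instance
  ∂[4,5,6] = [5,6] − [4,6] + [4,5],
  ∂[0,4,6] = [4,6] − [0,6] + [0,4].
This gives a 21×14 integer matrix of rank 13; reducing to Smith normal form yields diagonal entries (1,1,1,1,1,1,1,1,1,1,1,1,1).

Computing H_k = (kernel of ∂_k) / (image of ∂_{k+1}):

  H_0: rank C_0 − rank ∂_1 = 7 − 6 = 1, and the invariant factors of ∂_1 are all 1, so H_0 ≅ Z.

(K is a triangulation of the torus T^2.)

H_0 ≅ Z.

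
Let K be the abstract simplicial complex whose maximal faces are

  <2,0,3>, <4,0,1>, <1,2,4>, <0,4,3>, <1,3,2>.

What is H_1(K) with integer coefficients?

H_1 = Z.

Fix the vertex order 0 < 1 < 2 < 3 < 4 and write every simplex with vertices in increasing order. Then dim K = 2 and the simplices of K are:

  0-simplices (5): [0], [1], [2], [3], [4]
  1-simplices (10): [0,1], [0,2], [0,3], [0,4], [1,2], [1,3], [1,4], [2,3], [2,4], [3,4]
  2-simplices (5): [0,1,4], [0,2,3], [0,3,4], [1,2,3], [1,2,4]

so the chain groups are C_0 ≅ Z^5, C_1 ≅ Z^10, C_2 ≅ Z^5.

The boundary map ∂_1: C_1 → C_0 sends each edge [p,q] (with p < q) to q − p. For instance
  ∂[0,1] = [1] − [0].
This gives a 5×10 integer matrix of rank 4; reducing to Smith normal form yields diagonal entries (1,1,1,1).

The boundary map ∂_2: C_2 → C_1 sends each 2-simplex [p,q,r] to [q,r] − [p,r] + [p,q]. For instance
  ∂[0,1,4] = [1,4] − [0,4] + [0,1],
  ∂[1,2,3] = [2,3] − [1,3] + [1,2].
The resulting 10×5 matrix has rank 5, and its Smith normal form has invariant factors (1,1,1,1,1).

Now H_k = ker ∂_k / im ∂_{k+1}, so:

  H_1: rank ker ∂_1 − rank ∂_2 = (10 − 4) − 5 = 1, and the invariant factors of ∂_2 are all 1, so H_1 = Z.

(K is a triangulation of the Möbius band.)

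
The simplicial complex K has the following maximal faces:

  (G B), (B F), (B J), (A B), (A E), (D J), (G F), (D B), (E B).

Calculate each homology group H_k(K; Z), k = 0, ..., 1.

H_0 = Z,  H_1 = Z^3.

We work with the vertex ordering A < B < D < E < F < G < J. The simplices of K, each written with vertices in increasing order, are:

  0-simplices (7): A, B, D, E, F, G, J
  1-simplices (9): AB, AE, BD, BE, BF, BG, BJ, DJ, FG

giving chain groups C_0 ≅ Z^7, C_1 ≅ Z^9.

The boundary map ∂_1: C_1 → C_0 maps an edge to its endpoints' difference, ∂[p,q] = q − p.
The resulting 7×9 matrix has rank 6, and its Smith normal form has invariant factors (1,1,1,1,1,1).

Now H_k = ker ∂_k / im ∂_{k+1}, so:

  H_0: rank C_0 − rank ∂_1 = 7 − 6 = 1, and the invariant factors of ∂_1 are all 1, so H_0 ≅ Z.
  H_1: rank ker ∂_1 − rank ∂_2 = (9 − 6) − 0 = 3, and there is no ∂_2, so H_1 ≅ Z^3.

(K is a triangulation of a wedge of 3 circles.)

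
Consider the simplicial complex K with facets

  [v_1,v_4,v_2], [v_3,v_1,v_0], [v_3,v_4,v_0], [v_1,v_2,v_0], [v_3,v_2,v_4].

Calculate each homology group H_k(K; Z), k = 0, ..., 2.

We work with the vertex ordering v_0 < v_1 < v_2 < v_3 < v_4. The simplices of K, each written with vertices in increasing order, are:

  0-simplices (5): [v_0], [v_1], [v_2], [v_3], [v_4]
  1-simplices (10): [v_0,v_1], [v_0,v_2], [v_0,v_3], [v_0,v_4], [v_1,v_2], [v_1,v_3], [v_1,v_4], [v_2,v_3], [v_2,v_4], [v_3,v_4]
  2-simplices (5): [v_0,v_1,v_2], [v_0,v_1,v_3], [v_0,v_3,v_4], [v_1,v_2,v_4], [v_2,v_3,v_4]

so the chain groups are C_0 ≅ Z^5, C_1 ≅ Z^10, C_2 ≅ Z^5.

∂_1: C_1 → C_0 sends each edge [p,q] (with p < q) to q − p.
The resulting 5×10 matrix has rank 4, and its Smith normal form has invariant factors (1,1,1,1).

The boundary map ∂_2: C_2 → C_1 acts by ∂[p,q,r] = [q,r] − [p,r] + [p,q]. For instance
  ∂[v_2,v_3,v_4] = [v_3,v_4] − [v_2,v_4] + [v_2,v_3],
  ∂[v_0,v_3,v_4] = [v_3,v_4] − [v_0,v_4] + [v_0,v_3].
The resulting 10×5 matrix has rank 5, and its Smith normal form has invariant factors (1,1,1,1,1).

Now H_k = ker ∂_k / im ∂_{k+1}, so:

  H_0: rank C_0 − rank ∂_1 = 5 − 4 = 1, and the invariant factors of ∂_1 are all 1, so H_0 = Z.
  H_1: rank ker ∂_1 − rank ∂_2 = (10 − 4) − 5 = 1, and the invariant factors of ∂_2 are all 1, so H_1 = Z.
  H_2: rank ker ∂_2 − rank ∂_3 = (5 − 5) − 0 = 0, and there is no ∂_3, so H_2 = 0.

H_0 ≅ Z,  H_1 ≅ Z,  H_2 = 0.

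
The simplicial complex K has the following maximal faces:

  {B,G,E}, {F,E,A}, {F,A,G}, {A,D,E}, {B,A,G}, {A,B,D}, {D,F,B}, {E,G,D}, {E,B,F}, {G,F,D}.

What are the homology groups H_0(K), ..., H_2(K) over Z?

H_0 = Z,  H_1 = Z/2,  H_2 = 0.

We work with the vertex ordering A < B < D < E < F < G. The simplices of K, each written with vertices in increasing order, are:

  0-simplices (6): A, B, D, E, F, G
  1-simplices (15): AB, AD, AE, AF, AG, BD, BE, BF, BG, DE, DF, DG, EF, EG, FG
  2-simplices (10): ABD, ABG, ADE, AEF, AFG, BDF, BEF, BEG, DEG, DFG

so the chain groups are C_0 ≅ Z^6, C_1 ≅ Z^15, C_2 ≅ Z^10.

The boundary map ∂_1: C_1 → C_0 sends each edge [p,q] (with p < q) to q − p.
The 6×15 boundary matrix has rank 5 and Smith normal form diag(1,1,1,1,1).

The boundary map ∂_2: C_2 → C_1 maps a triangle to the signed sum of its edges. For instance
  ∂BEG = EG − BG + BE,
  ∂BEF = EF − BF + BE.
The 15×10 boundary matrix has rank 10 and Smith normal form diag(1,1,1,1,1,1,1,1,1,2).

Now H_k = ker ∂_k / im ∂_{k+1}, so:

  H_0: rank C_0 − rank ∂_1 = 6 − 5 = 1, and the invariant factors of ∂_1 are all 1, so H_0 = Z.
  H_1: rank ker ∂_1 − rank ∂_2 = (15 − 5) − 10 = 0, and ∂_2 has invariant factor 2 > 1, so H_1 = Z/2.
  H_2: rank ker ∂_2 − rank ∂_3 = (10 − 10) − 0 = 0, and there is no ∂_3, so H_2 = 0.

As a check, the Euler characteristic is 6 − 15 + 10 = 1, which agrees with 1 − 0 + 0 = 1.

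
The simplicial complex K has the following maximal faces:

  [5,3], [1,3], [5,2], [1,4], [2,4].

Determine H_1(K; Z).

H_1 ≅ Z.

K has 5 vertices, 5 edges.
rank ∂_1 = 4, rank ∂_2 = 0 ⇒ b_1 = 5 − 4 − 0 = 1. So H_1 = Z.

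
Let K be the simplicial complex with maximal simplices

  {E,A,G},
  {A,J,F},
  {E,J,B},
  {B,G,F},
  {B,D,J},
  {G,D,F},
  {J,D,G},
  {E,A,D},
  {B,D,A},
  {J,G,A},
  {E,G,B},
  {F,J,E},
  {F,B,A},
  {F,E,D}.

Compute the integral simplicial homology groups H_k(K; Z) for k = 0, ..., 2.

H_0 ≅ Z,  H_1 ≅ Z^2,  H_2 ≅ Z.

We work with the vertex ordering A < B < D < E < F < G < J. The simplices of K, each written with vertices in increasing order, are:

  0-simplices (7): A, B, D, E, F, G, J
  1-simplices (21): AB, AD, AE, AF, AG, AJ, BD, BE, BF, BG, BJ, DE, DF, DG, DJ, EF, EG, EJ, FG, FJ, GJ
  2-simplices (14): ABD, ABF, ADE, AEG, AFJ, AGJ, BDJ, BEG, BEJ, BFG, DEF, DFG, DGJ, EFJ

giving chain groups C_0 ≅ Z^7, C_1 ≅ Z^21, C_2 ≅ Z^14.

Boundary ∂_1: C_1 → C_0 maps an edge to its endpoints' difference, ∂[p,q] = q − p. For instance
  ∂EF = F − E.
The 7×21 boundary matrix has rank 6 and Smith normal form diag(1,1,1,1,1,1).

The boundary map ∂_2: C_2 → C_1 acts by ∂[p,q,r] = [q,r] − [p,r] + [p,q]. For instance
  ∂DGJ = GJ − DJ + DG,
  ∂AGJ = GJ − AJ + AG.
As a 21×14 matrix over Z this has rank 13, with invariant factors (1,1,1,1,1,1,1,1,1,1,1,1,1).

Computing H_k = (kernel of ∂_k) / (image of ∂_{k+1}):

  H_0: rank C_0 − rank ∂_1 = 7 − 6 = 1, and the invariant factors of ∂_1 are all 1, so H_0 ≅ Z.
  H_1: rank ker ∂_1 − rank ∂_2 = (21 − 6) − 13 = 2, and the invariant factors of ∂_2 are all 1, so H_1 ≅ Z^2.
  H_2: rank ker ∂_2 − rank ∂_3 = (14 − 13) − 0 = 1, and there is no ∂_3, so H_2 ≅ Z.

As a check, the Euler characteristic is 7 − 21 + 14 = 0, which agrees with 1 − 2 + 1 = 0.
(K is a triangulation of the torus T^2.)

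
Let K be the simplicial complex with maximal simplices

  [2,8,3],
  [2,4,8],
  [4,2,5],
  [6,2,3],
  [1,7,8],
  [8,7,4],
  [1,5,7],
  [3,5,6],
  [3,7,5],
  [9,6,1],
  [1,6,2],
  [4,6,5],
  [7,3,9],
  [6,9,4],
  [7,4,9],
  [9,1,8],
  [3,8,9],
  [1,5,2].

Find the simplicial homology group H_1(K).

Order the vertices as 1 < 2 < 3 < 4 < 5 < 6 < 7 < 8 < 9. Listing each simplex with vertices in this order, K has dimension 2 with simplices:

  0-simplices (9): [1], [2], [3], [4], [5], [6], [7], [8], [9]
  1-simplices (27): (27 of them)
  2-simplices (18): [1,2,5], [1,2,6], [1,5,7], [1,6,9], [1,7,8], [1,8,9], [2,3,6], [2,3,8], [2,4,5], [2,4,8], [3,5,6], [3,5,7], [3,7,9], [3,8,9], [4,5,6], [4,6,9], [4,7,8], [4,7,9]

Hence C_0 ≅ Z^9, C_1 ≅ Z^27, C_2 ≅ Z^18.

Boundary ∂_1: C_1 → C_0 maps an edge to its endpoints' difference, ∂[p,q] = q − p.
The 9×27 boundary matrix has rank 8 and Smith normal form diag(1,1,1,1,1,1,1,1).

∂_2: C_2 → C_1 sends each 2-simplex [p,q,r] to [q,r] − [p,r] + [p,q]. For instance
  ∂[1,8,9] = [8,9] − [1,9] + [1,8],
  ∂[2,3,6] = [3,6] − [2,6] + [2,3].
As a 27×18 matrix over Z this has rank 18, with invariant factors (1,1,1,1,1,1,1,1,1,1,1,1,1,1,1,1,1,2).

Now H_k = ker ∂_k / im ∂_{k+1}, so:

  H_1: rank ker ∂_1 − rank ∂_2 = (27 − 8) − 18 = 1, and ∂_2 has invariant factor 2 > 1, so H_1 = Z ⊕ Z_2.

(K is a triangulation of the Klein bottle.)

H_1 = Z ⊕ Z_2.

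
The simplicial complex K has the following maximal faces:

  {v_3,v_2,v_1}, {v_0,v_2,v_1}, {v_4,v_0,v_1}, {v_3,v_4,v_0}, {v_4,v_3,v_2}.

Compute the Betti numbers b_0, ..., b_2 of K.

Take the total order v_0 < v_1 < v_2 < v_3 < v_4 on the vertex set. Then K (dimension 2) consists of the simplices:

  0-simplices (5): [v_0], [v_1], [v_2], [v_3], [v_4]
  1-simplices (10): [v_0,v_1], [v_0,v_2], [v_0,v_3], [v_0,v_4], [v_1,v_2], [v_1,v_3], [v_1,v_4], [v_2,v_3], [v_2,v_4], [v_3,v_4]
  2-simplices (5): [v_0,v_1,v_2], [v_0,v_1,v_4], [v_0,v_3,v_4], [v_1,v_2,v_3], [v_2,v_3,v_4]

so the chain groups are C_0 ≅ Z^5, C_1 ≅ Z^10, C_2 ≅ Z^5.

Boundary ∂_1: C_1 → C_0 is given by ∂[p,q] = [q] − [p]. For instance
  ∂[v_1,v_2] = [v_2] − [v_1].
This gives a 5×10 integer matrix of rank 4; reducing to Smith normal form yields diagonal entries (1,1,1,1).

Boundary ∂_2: C_2 → C_1 sends each 2-simplex [p,q,r] to [q,r] − [p,r] + [p,q]. For instance
  ∂[v_0,v_1,v_4] = [v_1,v_4] − [v_0,v_4] + [v_0,v_1],
  ∂[v_0,v_3,v_4] = [v_3,v_4] − [v_0,v_4] + [v_0,v_3].
This gives a 10×5 integer matrix of rank 5; reducing to Smith normal form yields diagonal entries (1,1,1,1,1).

Reading off H_k = ker ∂_k / im ∂_{k+1}:

  H_0: rank C_0 − rank ∂_1 = 5 − 4 = 1, and the invariant factors of ∂_1 are all 1, so H_0 ≅ Z.
  H_1: rank ker ∂_1 − rank ∂_2 = (10 − 4) − 5 = 1, and the invariant factors of ∂_2 are all 1, so H_1 ≅ Z.
  H_2: rank ker ∂_2 − rank ∂_3 = (5 − 5) − 0 = 0, and there is no ∂_3, so H_2 ≅ 0.

Hence the Betti numbers are b_0 = 1, b_1 = 1, b_2 = 0.

b_0 = 1, b_1 = 1, b_2 = 0.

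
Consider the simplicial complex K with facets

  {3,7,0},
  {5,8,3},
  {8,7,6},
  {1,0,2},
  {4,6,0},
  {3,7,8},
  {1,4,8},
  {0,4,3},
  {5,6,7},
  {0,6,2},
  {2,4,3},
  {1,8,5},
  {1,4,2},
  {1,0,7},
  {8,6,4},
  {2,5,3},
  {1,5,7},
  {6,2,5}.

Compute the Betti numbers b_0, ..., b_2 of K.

We work with the vertex ordering 0 < 1 < 2 < 3 < 4 < 5 < 6 < 7 < 8. The simplices of K, each written with vertices in increasing order, are:

  0-simplices (9): [0], [1], [2], [3], [4], [5], [6], [7], [8]
  1-simplices (27): (27 of them)
  2-simplices (18): [0,1,2], [0,1,7], [0,2,6], [0,3,4], [0,3,7], [0,4,6], [1,2,4], [1,4,8], [1,5,7], [1,5,8], [2,3,4], [2,3,5], [2,5,6], [3,5,8], [3,7,8], [4,6,8], [5,6,7], [6,7,8]

so the chain groups are C_0 ≅ Z^9, C_1 ≅ Z^27, C_2 ≅ Z^18.

The boundary map ∂_1: C_1 → C_0 sends each edge [p,q] (with p < q) to q − p.
The 9×27 boundary matrix has rank 8 and Smith normal form diag(1,1,1,1,1,1,1,1).

The boundary map ∂_2: C_2 → C_1 maps a triangle to the signed sum of its edges. For instance
  ∂[1,5,7] = [5,7] − [1,7] + [1,5],
  ∂[3,5,8] = [5,8] − [3,8] + [3,5].
As a 27×18 matrix over Z this has rank 18, with invariant factors (1,1,1,1,1,1,1,1,1,1,1,1,1,1,1,1,1,2).

From H_k ≅ ker(∂_k) / im(∂_{k+1}) we obtain:

  H_0: rank C_0 − rank ∂_1 = 9 − 8 = 1, and the invariant factors of ∂_1 are all 1, so H_0 ≅ Z.
  H_1: rank ker ∂_1 − rank ∂_2 = (27 − 8) − 18 = 1, and ∂_2 has invariant factor 2 > 1, so H_1 ≅ Z ⊕ Z/2Z.
  H_2: rank ker ∂_2 − rank ∂_3 = (18 − 18) − 0 = 0, and there is no ∂_3, so H_2 ≅ 0.

(K is a triangulation of the Klein bottle.)

Hence the Betti numbers are b_0 = 1, b_1 = 1, b_2 = 0.

b_0 = 1, b_1 = 1, b_2 = 0.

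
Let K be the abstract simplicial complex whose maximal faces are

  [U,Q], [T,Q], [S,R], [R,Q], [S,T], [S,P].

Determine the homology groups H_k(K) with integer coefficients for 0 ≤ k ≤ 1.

H_0 = Z,  H_1 = Z.

Order the vertices as P < Q < R < S < T < U. Listing each simplex with vertices in this order, K has dimension 1 with simplices:

  0-simplices (6): P, Q, R, S, T, U
  1-simplices (6): PS, QR, QT, QU, RS, ST

Hence C_0 ≅ Z^6, C_1 ≅ Z^6.

∂_1: C_1 → C_0 sends each edge [p,q] (with p < q) to q − p. For instance
  ∂QR = R − Q.
The resulting 6×6 matrix has rank 5, and its Smith normal form has invariant factors (1,1,1,1,1).

Computing H_k = (kernel of ∂_k) / (image of ∂_{k+1}):

  H_0: rank C_0 − rank ∂_1 = 6 − 5 = 1, and the invariant factors of ∂_1 are all 1, so H_0 = Z.
  H_1: rank ker ∂_1 − rank ∂_2 = (6 − 5) − 0 = 1, and there is no ∂_2, so H_1 = Z.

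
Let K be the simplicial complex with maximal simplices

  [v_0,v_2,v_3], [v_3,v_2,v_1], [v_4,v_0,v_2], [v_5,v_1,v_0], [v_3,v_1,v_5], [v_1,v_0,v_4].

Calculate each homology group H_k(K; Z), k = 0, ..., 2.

We work with the vertex ordering v_0 < v_1 < v_2 < v_3 < v_4 < v_5. The simplices of K, each written with vertices in increasing order, are:

  0-simplices (6): [v_0], [v_1], [v_2], [v_3], [v_4], [v_5]
  1-simplices (12): [v_0,v_1], [v_0,v_2], [v_0,v_3], [v_0,v_4], [v_0,v_5], [v_1,v_2], [v_1,v_3], [v_1,v_4], [v_1,v_5], [v_2,v_3], [v_2,v_4], [v_3,v_5]
  2-simplices (6): [v_0,v_1,v_4], [v_0,v_1,v_5], [v_0,v_2,v_3], [v_0,v_2,v_4], [v_1,v_2,v_3], [v_1,v_3,v_5]

so the chain groups are C_0 ≅ Z^6, C_1 ≅ Z^12, C_2 ≅ Z^6.

The boundary map ∂_1: C_1 → C_0 sends each edge [p,q] (with p < q) to q − p. For instance
  ∂[v_2,v_3] = [v_3] − [v_2].
The resulting 6×12 matrix has rank 5, and its Smith normal form has invariant factors (1,1,1,1,1).

Boundary ∂_2: C_2 → C_1 sends each 2-simplex [p,q,r] to [q,r] − [p,r] + [p,q]. For instance
  ∂[v_1,v_2,v_3] = [v_2,v_3] − [v_1,v_3] + [v_1,v_2],
  ∂[v_0,v_1,v_5] = [v_1,v_5] − [v_0,v_5] + [v_0,v_1].
The resulting 12×6 matrix has rank 6, and its Smith normal form has invariant factors (1,1,1,1,1,1).

Reading off H_k = ker ∂_k / im ∂_{k+1}:

  H_0: rank C_0 − rank ∂_1 = 6 − 5 = 1, and the invariant factors of ∂_1 are all 1, so H_0 ≅ Z.
  H_1: rank ker ∂_1 − rank ∂_2 = (12 − 5) − 6 = 1, and the invariant factors of ∂_2 are all 1, so H_1 ≅ Z.
  H_2: rank ker ∂_2 − rank ∂_3 = (6 − 6) − 0 = 0, and there is no ∂_3, so H_2 ≅ 0.

H_0 = Z,  H_1 = Z,  H_2 = 0.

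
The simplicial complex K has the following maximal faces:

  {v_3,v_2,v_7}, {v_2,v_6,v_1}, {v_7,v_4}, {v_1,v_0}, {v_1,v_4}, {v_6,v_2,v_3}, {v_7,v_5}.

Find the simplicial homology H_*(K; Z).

H_0 = Z,  H_1 = Z,  H_2 = 0.

We work with the vertex ordering v_0 < v_1 < v_2 < v_3 < v_4 < v_5 < v_6 < v_7. The simplices of K, each written with vertices in increasing order, are:

  0-simplices (8): [v_0], [v_1], [v_2], [v_3], [v_4], [v_5], [v_6], [v_7]
  1-simplices (11): [v_0,v_1], [v_1,v_2], [v_1,v_4], [v_1,v_6], [v_2,v_3], [v_2,v_6], [v_2,v_7], [v_3,v_6], [v_3,v_7], [v_4,v_7], [v_5,v_7]
  2-simplices (3): [v_1,v_2,v_6], [v_2,v_3,v_6], [v_2,v_3,v_7]

so the chain groups are C_0 ≅ Z^8, C_1 ≅ Z^11, C_2 ≅ Z^3.

∂_1: C_1 → C_0 maps an edge to its endpoints' difference, ∂[p,q] = q − p.
The resulting 8×11 matrix has rank 7, and its Smith normal form has invariant factors (1,1,1,1,1,1,1).

∂_2: C_2 → C_1 acts by ∂[p,q,r] = [q,r] − [p,r] + [p,q]. For instance
  ∂[v_2,v_3,v_7] = [v_3,v_7] − [v_2,v_7] + [v_2,v_3],
  ∂[v_1,v_2,v_6] = [v_2,v_6] − [v_1,v_6] + [v_1,v_2].
This gives a 11×3 integer matrix of rank 3; reducing to Smith normal form yields diagonal entries (1,1,1).

Reading off H_k = ker ∂_k / im ∂_{k+1}:

  H_0: rank C_0 − rank ∂_1 = 8 − 7 = 1, and the invariant factors of ∂_1 are all 1, so H_0 ≅ Z.
  H_1: rank ker ∂_1 − rank ∂_2 = (11 − 7) − 3 = 1, and the invariant factors of ∂_2 are all 1, so H_1 ≅ Z.
  H_2: rank ker ∂_2 − rank ∂_3 = (3 − 3) − 0 = 0, and there is no ∂_3, so H_2 ≅ 0.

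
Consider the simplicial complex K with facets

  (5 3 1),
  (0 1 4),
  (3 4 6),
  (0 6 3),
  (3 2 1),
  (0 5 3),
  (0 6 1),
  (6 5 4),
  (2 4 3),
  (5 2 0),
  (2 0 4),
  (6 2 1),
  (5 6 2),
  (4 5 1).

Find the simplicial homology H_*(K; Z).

H_0 ≅ Z,  H_1 ≅ Z^2,  H_2 ≅ Z.

Take the total order 0 < 1 < 2 < 3 < 4 < 5 < 6 on the vertex set. Then K (dimension 2) consists of the simplices:

  0-simplices (7): [0], [1], [2], [3], [4], [5], [6]
  1-simplices (21): [0,1], [0,2], [0,3], [0,4], [0,5], [0,6], [1,2], [1,3], [1,4], [1,5], [1,6], [2,3], [2,4], [2,5], [2,6], [3,4], [3,5], [3,6], [4,5], [4,6], [5,6]
  2-simplices (14): [0,1,4], [0,1,6], [0,2,4], [0,2,5], [0,3,5], [0,3,6], [1,2,3], [1,2,6], [1,3,5], [1,4,5], [2,3,4], [2,5,6], [3,4,6], [4,5,6]

Hence C_0 ≅ Z^7, C_1 ≅ Z^21, C_2 ≅ Z^14.

Boundary ∂_1: C_1 → C_0 sends each edge [p,q] (with p < q) to q − p. For instance
  ∂[1,2] = [2] − [1].
The 7×21 boundary matrix has rank 6 and Smith normal form diag(1,1,1,1,1,1).

∂_2: C_2 → C_1 maps a triangle to the signed sum of its edges. For instance
  ∂[0,3,5] = [3,5] − [0,5] + [0,3],
  ∂[2,3,4] = [3,4] − [2,4] + [2,3].
This gives a 21×14 integer matrix of rank 13; reducing to Smith normal form yields diagonal entries (1,1,1,1,1,1,1,1,1,1,1,1,1).

From H_k ≅ ker(∂_k) / im(∂_{k+1}) we obtain:

  H_0: rank C_0 − rank ∂_1 = 7 − 6 = 1, and the invariant factors of ∂_1 are all 1, so H_0 = Z.
  H_1: rank ker ∂_1 − rank ∂_2 = (21 − 6) − 13 = 2, and the invariant factors of ∂_2 are all 1, so H_1 = Z^2.
  H_2: rank ker ∂_2 − rank ∂_3 = (14 − 13) − 0 = 1, and there is no ∂_3, so H_2 = Z.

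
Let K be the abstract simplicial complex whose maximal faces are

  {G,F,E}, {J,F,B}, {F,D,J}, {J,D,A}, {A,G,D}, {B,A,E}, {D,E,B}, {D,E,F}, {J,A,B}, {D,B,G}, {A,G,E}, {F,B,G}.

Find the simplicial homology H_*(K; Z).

H_0 = Z,  H_1 = Z/2,  H_2 = 0.

Order the vertices as A < B < D < E < F < G < J. Listing each simplex with vertices in this order, K has dimension 2 with simplices:

  0-simplices (7): A, B, D, E, F, G, J
  1-simplices (18): AB, AD, AE, AG, AJ, BD, BE, BF, BG, BJ, DE, DF, DG, DJ, EF, EG, FG, FJ
  2-simplices (12): ABE, ABJ, ADG, ADJ, AEG, BDE, BDG, BFG, BFJ, DEF, DFJ, EFG

so the chain groups are C_0 ≅ Z^7, C_1 ≅ Z^18, C_2 ≅ Z^12.

∂_1: C_1 → C_0 is given by ∂[p,q] = [q] − [p].
As a 7×18 matrix over Z this has rank 6, with invariant factors (1,1,1,1,1,1).

The boundary map ∂_2: C_2 → C_1 sends each 2-simplex [p,q,r] to [q,r] − [p,r] + [p,q]. For instance
  ∂BDE = DE − BE + BD,
  ∂BFG = FG − BG + BF.
The resulting 18×12 matrix has rank 12, and its Smith normal form has invariant factors (1,1,1,1,1,1,1,1,1,1,1,2).

Reading off H_k = ker ∂_k / im ∂_{k+1}:

  H_0: rank C_0 − rank ∂_1 = 7 − 6 = 1, and the invariant factors of ∂_1 are all 1, so H_0 = Z.
  H_1: rank ker ∂_1 − rank ∂_2 = (18 − 6) − 12 = 0, and ∂_2 has invariant factor 2 > 1, so H_1 = Z/2.
  H_2: rank ker ∂_2 − rank ∂_3 = (12 − 12) − 0 = 0, and there is no ∂_3, so H_2 = 0.

As a check, the Euler characteristic is 7 − 18 + 12 = 1, which agrees with 1 − 0 + 0 = 1.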